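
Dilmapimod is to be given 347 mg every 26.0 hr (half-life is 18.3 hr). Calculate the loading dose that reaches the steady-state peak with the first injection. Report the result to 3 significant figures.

554 mg

k = ln 2 / 18.3 = 0.03788 hr⁻¹
Accumulation ratio R = 1 / (1 − e^(−kτ)) = 1 / (1 − e^(−0.03788×26.0)) = 1 / (1 − 0.3735) = 1.596
Loading dose = maintenance dose × R = 347 × 1.596 ≈ 554 mg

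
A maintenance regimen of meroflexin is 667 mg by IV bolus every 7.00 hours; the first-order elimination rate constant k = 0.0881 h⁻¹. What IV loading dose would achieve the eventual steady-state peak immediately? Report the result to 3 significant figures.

1450 mg

Accumulation ratio R = 1 / (1 − e^(−kτ)) = 1 / (1 − e^(−0.08810×7.00)) = 1 / (1 − 0.5397) = 2.173
Loading dose = maintenance dose × R = 667 × 2.173 ≈ 1450 mg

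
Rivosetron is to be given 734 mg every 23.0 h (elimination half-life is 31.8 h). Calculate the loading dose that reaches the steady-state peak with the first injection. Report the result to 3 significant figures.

1860 mg

k = ln 2 / 31.8 = 0.02180 h⁻¹
Accumulation ratio R = 1 / (1 − e^(−kτ)) = 1 / (1 − e^(−0.02180×23.0)) = 1 / (1 − 0.6057) = 2.536
Loading dose = maintenance dose × R = 734 × 2.536 ≈ 1860 mg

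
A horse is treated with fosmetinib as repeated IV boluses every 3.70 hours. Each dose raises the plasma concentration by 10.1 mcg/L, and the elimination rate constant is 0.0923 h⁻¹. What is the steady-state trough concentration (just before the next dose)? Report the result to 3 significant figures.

Fraction remaining after one interval: e^(−kτ) = e^(−0.09230 × 3.70) = 0.7107
R = 1 / (1 − 0.7107) = 3.457
Css,max = 10.1 × 3.457 = 34.91 mcg/L
Css,min = Css,max × e^(−kτ) = 34.91 × 0.7107 ≈ 24.8 mcg/L

24.8 mcg/L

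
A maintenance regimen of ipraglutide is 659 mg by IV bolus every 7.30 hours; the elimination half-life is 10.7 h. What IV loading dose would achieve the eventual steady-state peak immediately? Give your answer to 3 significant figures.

k = ln 2 / 10.7 = 0.06478 h⁻¹
Accumulation ratio R = 1 / (1 − e^(−kτ)) = 1 / (1 − e^(−0.06478×7.30)) = 1 / (1 − 0.6232) = 2.654
Loading dose = maintenance dose × R = 659 × 2.654 ≈ 1750 mg

1750 mg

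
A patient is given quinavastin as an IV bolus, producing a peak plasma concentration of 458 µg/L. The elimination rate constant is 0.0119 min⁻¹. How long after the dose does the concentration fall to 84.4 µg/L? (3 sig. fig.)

142 minutes

C(t) = C₀ e^(−kt)  ⇒  t = ln(C₀/C) / k
t = ln(458/84.4) / 0.01190 = 1.691 / 0.01190 ≈ 142 minutes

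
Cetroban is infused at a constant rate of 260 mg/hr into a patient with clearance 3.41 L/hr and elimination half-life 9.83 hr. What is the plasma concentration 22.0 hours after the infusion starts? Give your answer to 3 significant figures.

60.1 mg/L

Css = rate / CL = 260 / 3.41 = 76.25 mg/L
k = ln 2 / 9.83 = 0.07051 hr⁻¹
C(t) = Css (1 − e^(−kt)) = 76.25 × (1 − e^(−1.551)) = 76.25 × 0.7880 ≈ 60.1 mg/L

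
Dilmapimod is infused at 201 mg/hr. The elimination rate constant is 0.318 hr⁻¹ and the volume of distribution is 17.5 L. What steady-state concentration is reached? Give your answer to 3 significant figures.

CL = k · V = 0.318 × 17.5 = 5.565 L/hr
Css = rate / CL = 201 / 5.565 ≈ 36.1 mg/L

36.1 mg/L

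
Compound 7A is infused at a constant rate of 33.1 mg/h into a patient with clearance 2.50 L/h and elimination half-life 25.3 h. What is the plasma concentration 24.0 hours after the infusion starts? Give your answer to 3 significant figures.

6.38 µg/mL

Css = rate / CL = 33.1 / 2.50 = 13.24 µg/mL
k = ln 2 / 25.3 = 0.02740 h⁻¹
C(t) = Css (1 − e^(−kt)) = 13.24 × (1 − e^(−0.6575)) = 13.24 × 0.4819 ≈ 6.38 µg/mL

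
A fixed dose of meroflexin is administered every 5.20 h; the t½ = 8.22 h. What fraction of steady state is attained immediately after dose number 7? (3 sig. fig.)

k = ln 2 / 8.22 = 0.08432 h⁻¹
f_n = 1 − e^(−nkτ) = 1 − e^(−7 × 0.08432 × 5.20) = 1 − e^(−3.069) = 1 − 0.04645 ≈ 0.954

0.954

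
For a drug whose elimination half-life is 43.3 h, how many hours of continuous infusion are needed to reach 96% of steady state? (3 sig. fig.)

201 hours

k = ln 2 / 43.3 = 0.01601 h⁻¹
f = 1 − e^(−kt)  ⇒  t = −ln(1 − f) / k
t = −ln(1 − 0.96) / 0.01601 = 3.219 / 0.01601 ≈ 201 hours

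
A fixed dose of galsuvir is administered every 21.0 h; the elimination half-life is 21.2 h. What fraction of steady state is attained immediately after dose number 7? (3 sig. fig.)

0.992

k = ln 2 / 21.2 = 0.03270 h⁻¹
f_n = 1 − e^(−nkτ) = 1 − e^(−7 × 0.03270 × 21.0) = 1 − e^(−4.806) = 1 − 0.008178 ≈ 0.992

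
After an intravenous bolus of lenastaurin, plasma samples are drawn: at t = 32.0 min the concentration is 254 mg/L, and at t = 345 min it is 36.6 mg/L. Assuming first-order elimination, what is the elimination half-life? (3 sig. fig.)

112 minutes

k = ln(C₁/C₂) / (t₂ − t₁) = ln(254/36.6) / (345 − 32.0)
  = 1.937 / 313.0 = 0.006189 min⁻¹
t½ = ln 2 / k = ln 2 / 0.006189 ≈ 112 minutes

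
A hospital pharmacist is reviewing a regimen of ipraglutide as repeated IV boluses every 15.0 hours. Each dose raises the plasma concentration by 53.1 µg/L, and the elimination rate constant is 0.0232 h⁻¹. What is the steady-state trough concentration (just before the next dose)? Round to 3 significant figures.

128 µg/L

Fraction remaining after one interval: e^(−kτ) = e^(−0.02320 × 15.0) = 0.7061
R = 1 / (1 − 0.7061) = 3.403
Css,max = 53.1 × 3.403 = 180.7 µg/L
Css,min = Css,max × e^(−kτ) = 180.7 × 0.7061 ≈ 128 µg/L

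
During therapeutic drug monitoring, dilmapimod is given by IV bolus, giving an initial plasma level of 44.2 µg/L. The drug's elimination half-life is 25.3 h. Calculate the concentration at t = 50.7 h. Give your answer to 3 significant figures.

k = ln 2 / 25.3 = 0.02740 h⁻¹
C(t) = C₀ e^(−kt) = 44.2 × e^(−0.02740 × 50.7) = 44.2 × e^(−1.389) = 44.2 × 0.2493 ≈ 11.0 µg/L

11.0 µg/L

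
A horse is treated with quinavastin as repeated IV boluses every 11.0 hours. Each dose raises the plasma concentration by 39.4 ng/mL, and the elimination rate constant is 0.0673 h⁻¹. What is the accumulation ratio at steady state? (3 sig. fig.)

1.91

Fraction remaining after one interval: e^(−kτ) = e^(−0.06730 × 11.0) = 0.4770
R = 1 / (1 − 0.4770) = 1 / 0.5230 ≈ 1.91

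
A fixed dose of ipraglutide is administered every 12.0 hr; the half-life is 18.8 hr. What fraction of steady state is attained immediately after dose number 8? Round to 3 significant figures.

k = ln 2 / 18.8 = 0.03687 hr⁻¹
f_n = 1 − e^(−nkτ) = 1 − e^(−8 × 0.03687 × 12.0) = 1 − e^(−3.539) = 1 − 0.02903 ≈ 0.971

0.971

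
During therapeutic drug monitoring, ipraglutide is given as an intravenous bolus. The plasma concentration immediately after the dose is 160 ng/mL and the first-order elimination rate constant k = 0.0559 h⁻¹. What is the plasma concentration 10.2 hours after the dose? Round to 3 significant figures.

C(t) = C₀ e^(−kt) = 160 × e^(−0.05590 × 10.2) = 160 × e^(−0.5702) = 160 × 0.5654 ≈ 90.5 ng/mL

90.5 ng/mL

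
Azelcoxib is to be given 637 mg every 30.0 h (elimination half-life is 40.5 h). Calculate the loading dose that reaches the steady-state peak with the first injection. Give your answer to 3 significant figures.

k = ln 2 / 40.5 = 0.01711 h⁻¹
Accumulation ratio R = 1 / (1 − e^(−kτ)) = 1 / (1 − e^(−0.01711×30.0)) = 1 / (1 − 0.5984) = 2.490
Loading dose = maintenance dose × R = 637 × 2.490 ≈ 1590 mg

1590 mg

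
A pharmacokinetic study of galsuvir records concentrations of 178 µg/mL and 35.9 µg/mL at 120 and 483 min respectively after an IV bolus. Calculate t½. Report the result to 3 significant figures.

157 minutes

k = ln(C₁/C₂) / (t₂ − t₁) = ln(178/35.9) / (483 − 120)
  = 1.601 / 363.0 = 0.004411 min⁻¹
t½ = ln 2 / k = ln 2 / 0.004411 ≈ 157 minutes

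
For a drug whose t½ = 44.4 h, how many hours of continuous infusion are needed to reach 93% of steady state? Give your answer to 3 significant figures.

170 hours

k = ln 2 / 44.4 = 0.01561 h⁻¹
f = 1 − e^(−kt)  ⇒  t = −ln(1 − f) / k
t = −ln(1 − 0.93) / 0.01561 = 2.659 / 0.01561 ≈ 170 hours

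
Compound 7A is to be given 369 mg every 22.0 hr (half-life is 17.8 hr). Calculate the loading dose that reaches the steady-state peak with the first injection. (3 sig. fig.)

641 mg

k = ln 2 / 17.8 = 0.03894 hr⁻¹
Accumulation ratio R = 1 / (1 − e^(−kτ)) = 1 / (1 − e^(−0.03894×22.0)) = 1 / (1 − 0.4246) = 1.738
Loading dose = maintenance dose × R = 369 × 1.738 ≈ 641 mg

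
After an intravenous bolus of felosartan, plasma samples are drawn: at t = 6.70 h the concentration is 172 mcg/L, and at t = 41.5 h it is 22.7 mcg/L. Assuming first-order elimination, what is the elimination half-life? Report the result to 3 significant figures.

k = ln(C₁/C₂) / (t₂ − t₁) = ln(172/22.7) / (41.5 − 6.70)
  = 2.025 / 34.80 = 0.05819 h⁻¹
t½ = ln 2 / k = ln 2 / 0.05819 ≈ 11.9 hours

11.9 hours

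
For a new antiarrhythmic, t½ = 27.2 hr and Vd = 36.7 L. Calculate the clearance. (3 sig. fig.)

k = ln 2 / t½ = ln 2 / 27.2 = 0.02548 hr⁻¹
CL = k · V = 0.02548 × 36.7 ≈ 0.935 L/hr

0.935 L/hr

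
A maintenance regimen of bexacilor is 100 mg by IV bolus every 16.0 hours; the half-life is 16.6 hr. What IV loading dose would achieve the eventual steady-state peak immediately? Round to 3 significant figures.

205 mg

k = ln 2 / 16.6 = 0.04176 hr⁻¹
Accumulation ratio R = 1 / (1 − e^(−kτ)) = 1 / (1 − e^(−0.04176×16.0)) = 1 / (1 − 0.5127) = 2.052
Loading dose = maintenance dose × R = 100 × 2.052 ≈ 205 mg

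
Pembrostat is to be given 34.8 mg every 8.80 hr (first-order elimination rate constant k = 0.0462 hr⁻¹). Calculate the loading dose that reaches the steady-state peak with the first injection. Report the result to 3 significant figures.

104 mg

Accumulation ratio R = 1 / (1 − e^(−kτ)) = 1 / (1 − e^(−0.04620×8.80)) = 1 / (1 − 0.6659) = 2.993
Loading dose = maintenance dose × R = 34.8 × 2.993 ≈ 104 mg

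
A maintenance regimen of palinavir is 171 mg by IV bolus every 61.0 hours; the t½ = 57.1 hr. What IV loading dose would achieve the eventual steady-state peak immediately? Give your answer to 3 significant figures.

327 mg

k = ln 2 / 57.1 = 0.01214 hr⁻¹
Accumulation ratio R = 1 / (1 − e^(−kτ)) = 1 / (1 − e^(−0.01214×61.0)) = 1 / (1 − 0.4769) = 1.912
Loading dose = maintenance dose × R = 171 × 1.912 ≈ 327 mg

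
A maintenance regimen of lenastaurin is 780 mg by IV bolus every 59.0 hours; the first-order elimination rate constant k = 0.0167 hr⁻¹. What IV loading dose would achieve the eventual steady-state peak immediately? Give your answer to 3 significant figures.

Accumulation ratio R = 1 / (1 − e^(−kτ)) = 1 / (1 − e^(−0.01670×59.0)) = 1 / (1 − 0.3733) = 1.596
Loading dose = maintenance dose × R = 780 × 1.596 ≈ 1240 mg

1240 mg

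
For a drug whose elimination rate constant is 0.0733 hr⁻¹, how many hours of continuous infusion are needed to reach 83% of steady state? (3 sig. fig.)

24.2 hours

f = 1 − e^(−kt)  ⇒  t = −ln(1 − f) / k
t = −ln(1 − 0.83) / 0.07330 = 1.772 / 0.07330 ≈ 24.2 hours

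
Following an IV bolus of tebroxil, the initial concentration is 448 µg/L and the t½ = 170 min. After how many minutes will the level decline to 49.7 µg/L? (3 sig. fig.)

539 minutes

k = ln 2 / 170 = 0.004077 min⁻¹
C(t) = C₀ e^(−kt)  ⇒  t = ln(C₀/C) / k
t = ln(448/49.7) / 0.004077 = 2.199 / 0.004077 ≈ 539 minutes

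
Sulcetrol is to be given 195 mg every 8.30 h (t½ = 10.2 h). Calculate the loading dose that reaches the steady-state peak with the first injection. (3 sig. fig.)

k = ln 2 / 10.2 = 0.06796 h⁻¹
Accumulation ratio R = 1 / (1 − e^(−kτ)) = 1 / (1 − e^(−0.06796×8.30)) = 1 / (1 − 0.5689) = 2.320
Loading dose = maintenance dose × R = 195 × 2.320 ≈ 452 mg

452 mg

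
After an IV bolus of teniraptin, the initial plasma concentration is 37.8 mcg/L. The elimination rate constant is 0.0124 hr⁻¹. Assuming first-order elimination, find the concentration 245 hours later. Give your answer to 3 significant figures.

1.81 mcg/L

C(t) = C₀ e^(−kt) = 37.8 × e^(−0.01240 × 245) = 37.8 × e^(−3.038) = 37.8 × 0.04793 ≈ 1.81 mcg/L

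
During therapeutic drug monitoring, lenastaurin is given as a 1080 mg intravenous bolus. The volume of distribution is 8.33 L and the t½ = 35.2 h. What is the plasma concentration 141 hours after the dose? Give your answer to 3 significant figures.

C₀ = dose / V = 1080 / 8.33 = 129.7 µg/mL
k = ln 2 / 35.2 = 0.01969 h⁻¹
C(t) = C₀ e^(−kt) = 129.7 × e^(−0.01969 × 141) = 129.7 × e^(−2.777) = 129.7 × 0.06225 ≈ 8.07 µg/mL

8.07 µg/mL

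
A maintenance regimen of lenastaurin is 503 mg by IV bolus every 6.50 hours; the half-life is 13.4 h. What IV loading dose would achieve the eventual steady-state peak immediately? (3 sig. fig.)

k = ln 2 / 13.4 = 0.05173 h⁻¹
Accumulation ratio R = 1 / (1 − e^(−kτ)) = 1 / (1 − e^(−0.05173×6.50)) = 1 / (1 − 0.7145) = 3.502
Loading dose = maintenance dose × R = 503 × 3.502 ≈ 1760 mg

1760 mg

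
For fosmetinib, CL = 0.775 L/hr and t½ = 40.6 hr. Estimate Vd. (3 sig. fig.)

k = ln 2 / t½ = ln 2 / 40.6 = 0.01707 hr⁻¹
V = CL / k = 0.775 / 0.01707 ≈ 45.4 L

45.4 L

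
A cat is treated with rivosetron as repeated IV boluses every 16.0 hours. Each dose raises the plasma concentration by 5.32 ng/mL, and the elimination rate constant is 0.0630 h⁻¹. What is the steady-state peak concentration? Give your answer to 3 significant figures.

Fraction remaining after one interval: e^(−kτ) = e^(−0.06300 × 16.0) = 0.3649
R = 1 / (1 − 0.3649) = 1.575
Css,max = 5.32 × 1.575 ≈ 8.38 ng/mL

8.38 ng/mL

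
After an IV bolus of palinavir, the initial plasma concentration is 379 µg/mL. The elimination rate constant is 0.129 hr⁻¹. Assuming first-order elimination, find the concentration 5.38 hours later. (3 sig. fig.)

C(t) = C₀ e^(−kt) = 379 × e^(−0.1290 × 5.38) = 379 × e^(−0.6940) = 379 × 0.4996 ≈ 189 µg/mL

189 µg/mL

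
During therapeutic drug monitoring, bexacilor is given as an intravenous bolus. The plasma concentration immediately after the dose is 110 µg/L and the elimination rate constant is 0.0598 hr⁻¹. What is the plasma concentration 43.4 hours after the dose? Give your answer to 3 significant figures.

C(t) = C₀ e^(−kt) = 110 × e^(−0.05980 × 43.4) = 110 × e^(−2.595) = 110 × 0.07462 ≈ 8.21 µg/L

8.21 µg/L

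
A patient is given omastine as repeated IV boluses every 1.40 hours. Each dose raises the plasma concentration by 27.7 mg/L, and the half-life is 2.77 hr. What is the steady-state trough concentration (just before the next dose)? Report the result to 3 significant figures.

66.0 mg/L

k = ln 2 / 2.77 = 0.2502 hr⁻¹
Fraction remaining after one interval: e^(−kτ) = e^(−0.2502 × 1.40) = 0.7045
R = 1 / (1 − 0.7045) = 3.384
Css,max = 27.7 × 3.384 = 93.73 mg/L
Css,min = Css,max × e^(−kτ) = 93.73 × 0.7045 ≈ 66.0 mg/L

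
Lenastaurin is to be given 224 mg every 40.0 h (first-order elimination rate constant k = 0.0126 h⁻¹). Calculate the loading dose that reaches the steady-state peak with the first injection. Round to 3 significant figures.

Accumulation ratio R = 1 / (1 − e^(−kτ)) = 1 / (1 − e^(−0.01260×40.0)) = 1 / (1 − 0.6041) = 2.526
Loading dose = maintenance dose × R = 224 × 2.526 ≈ 566 mg

566 mg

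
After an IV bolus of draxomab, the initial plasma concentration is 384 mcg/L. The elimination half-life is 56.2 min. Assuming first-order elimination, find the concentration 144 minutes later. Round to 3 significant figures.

65.0 mcg/L

k = ln 2 / 56.2 = 0.01233 min⁻¹
C(t) = C₀ e^(−kt) = 384 × e^(−0.01233 × 144) = 384 × e^(−1.776) = 384 × 0.1693 ≈ 65.0 mcg/L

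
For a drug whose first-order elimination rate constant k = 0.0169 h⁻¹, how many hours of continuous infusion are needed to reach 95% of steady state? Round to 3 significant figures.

177 hours

f = 1 − e^(−kt)  ⇒  t = −ln(1 − f) / k
t = −ln(1 − 0.95) / 0.01690 = 2.996 / 0.01690 ≈ 177 hours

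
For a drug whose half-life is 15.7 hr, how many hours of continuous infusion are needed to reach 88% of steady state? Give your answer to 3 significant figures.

k = ln 2 / 15.7 = 0.04415 hr⁻¹
f = 1 − e^(−kt)  ⇒  t = −ln(1 − f) / k
t = −ln(1 − 0.88) / 0.04415 = 2.120 / 0.04415 ≈ 48.0 hours

48.0 hours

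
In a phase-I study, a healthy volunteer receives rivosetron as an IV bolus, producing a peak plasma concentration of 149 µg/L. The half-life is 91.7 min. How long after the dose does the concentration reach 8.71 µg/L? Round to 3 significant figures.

376 minutes

k = ln 2 / 91.7 = 0.007559 min⁻¹
C(t) = C₀ e^(−kt)  ⇒  t = ln(C₀/C) / k
t = ln(149/8.71) / 0.007559 = 2.839 / 0.007559 ≈ 376 minutes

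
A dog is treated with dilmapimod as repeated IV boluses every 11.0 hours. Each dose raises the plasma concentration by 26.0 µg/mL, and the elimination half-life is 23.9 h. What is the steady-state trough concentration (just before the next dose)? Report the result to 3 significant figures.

k = ln 2 / 23.9 = 0.02900 h⁻¹
Fraction remaining after one interval: e^(−kτ) = e^(−0.02900 × 11.0) = 0.7269
R = 1 / (1 − 0.7269) = 3.661
Css,max = 26.0 × 3.661 = 95.19 µg/mL
Css,min = Css,max × e^(−kτ) = 95.19 × 0.7269 ≈ 69.2 µg/mL

69.2 µg/mL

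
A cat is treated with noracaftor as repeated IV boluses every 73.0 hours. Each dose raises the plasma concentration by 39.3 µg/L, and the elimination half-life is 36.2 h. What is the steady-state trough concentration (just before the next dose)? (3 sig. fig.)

12.9 µg/L

k = ln 2 / 36.2 = 0.01915 h⁻¹
Fraction remaining after one interval: e^(−kτ) = e^(−0.01915 × 73.0) = 0.2471
R = 1 / (1 − 0.2471) = 1.328
Css,max = 39.3 × 1.328 = 52.20 µg/L
Css,min = Css,max × e^(−kτ) = 52.20 × 0.2471 ≈ 12.9 µg/L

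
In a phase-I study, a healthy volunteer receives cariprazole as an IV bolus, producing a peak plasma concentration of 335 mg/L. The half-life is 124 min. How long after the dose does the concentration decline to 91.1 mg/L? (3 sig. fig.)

233 minutes

k = ln 2 / 124 = 0.005590 min⁻¹
C(t) = C₀ e^(−kt)  ⇒  t = ln(C₀/C) / k
t = ln(335/91.1) / 0.005590 = 1.302 / 0.005590 ≈ 233 minutes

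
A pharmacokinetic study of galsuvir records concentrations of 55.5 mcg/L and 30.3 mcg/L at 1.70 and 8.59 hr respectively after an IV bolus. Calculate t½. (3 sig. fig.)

7.89 hours

k = ln(C₁/C₂) / (t₂ − t₁) = ln(55.5/30.3) / (8.59 − 1.70)
  = 0.6052 / 6.890 = 0.08784 hr⁻¹
t½ = ln 2 / k = ln 2 / 0.08784 ≈ 7.89 hours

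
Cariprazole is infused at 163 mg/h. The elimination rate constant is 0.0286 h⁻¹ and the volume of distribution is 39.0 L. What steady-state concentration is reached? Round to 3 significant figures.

CL = k · V = 0.0286 × 39.0 = 1.115 L/h
Css = rate / CL = 163 / 1.115 ≈ 146 mg/L

146 mg/L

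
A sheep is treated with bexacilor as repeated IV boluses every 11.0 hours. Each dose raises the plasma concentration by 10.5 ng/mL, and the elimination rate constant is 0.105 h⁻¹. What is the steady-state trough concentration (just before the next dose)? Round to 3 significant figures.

Fraction remaining after one interval: e^(−kτ) = e^(−0.1050 × 11.0) = 0.3151
R = 1 / (1 − 0.3151) = 1.460
Css,max = 10.5 × 1.460 = 15.33 ng/mL
Css,min = Css,max × e^(−kτ) = 15.33 × 0.3151 ≈ 4.83 ng/mL

4.83 ng/mL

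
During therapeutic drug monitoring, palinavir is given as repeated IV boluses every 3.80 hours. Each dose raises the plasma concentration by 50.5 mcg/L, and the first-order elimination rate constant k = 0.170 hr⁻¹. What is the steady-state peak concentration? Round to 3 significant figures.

106 mcg/L

Fraction remaining after one interval: e^(−kτ) = e^(−0.1700 × 3.80) = 0.5241
R = 1 / (1 − 0.5241) = 2.101
Css,max = 50.5 × 2.101 ≈ 106 mcg/L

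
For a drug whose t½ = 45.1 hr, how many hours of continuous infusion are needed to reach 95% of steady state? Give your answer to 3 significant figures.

195 hours

k = ln 2 / 45.1 = 0.01537 hr⁻¹
f = 1 − e^(−kt)  ⇒  t = −ln(1 − f) / k
t = −ln(1 − 0.95) / 0.01537 = 2.996 / 0.01537 ≈ 195 hours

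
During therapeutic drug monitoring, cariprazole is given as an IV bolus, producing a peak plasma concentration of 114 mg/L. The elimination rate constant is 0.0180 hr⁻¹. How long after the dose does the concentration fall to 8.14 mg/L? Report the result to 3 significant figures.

C(t) = C₀ e^(−kt)  ⇒  t = ln(C₀/C) / k
t = ln(114/8.14) / 0.01800 = 2.639 / 0.01800 ≈ 147 hours

147 hours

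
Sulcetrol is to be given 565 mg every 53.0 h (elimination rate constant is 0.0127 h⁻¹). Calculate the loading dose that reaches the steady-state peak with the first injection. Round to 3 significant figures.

1150 mg

Accumulation ratio R = 1 / (1 − e^(−kτ)) = 1 / (1 − e^(−0.01270×53.0)) = 1 / (1 − 0.5101) = 2.041
Loading dose = maintenance dose × R = 565 × 2.041 ≈ 1150 mg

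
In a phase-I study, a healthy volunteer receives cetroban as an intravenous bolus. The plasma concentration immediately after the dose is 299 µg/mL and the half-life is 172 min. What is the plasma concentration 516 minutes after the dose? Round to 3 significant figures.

37.4 µg/mL

k = ln 2 / 172 = 0.004030 min⁻¹
C(t) = C₀ e^(−kt) = 299 × e^(−0.004030 × 516) = 299 × e^(−2.079) = 299 × 0.1250 ≈ 37.4 µg/mL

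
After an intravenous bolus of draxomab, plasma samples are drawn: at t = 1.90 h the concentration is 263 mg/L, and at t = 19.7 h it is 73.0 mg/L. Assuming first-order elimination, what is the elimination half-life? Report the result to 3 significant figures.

k = ln(C₁/C₂) / (t₂ − t₁) = ln(263/73.0) / (19.7 − 1.90)
  = 1.282 / 17.80 = 0.07201 h⁻¹
t½ = ln 2 / k = ln 2 / 0.07201 ≈ 9.63 hours

9.63 hours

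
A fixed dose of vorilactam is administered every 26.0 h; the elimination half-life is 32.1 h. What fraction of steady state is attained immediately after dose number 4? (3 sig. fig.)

0.894

k = ln 2 / 32.1 = 0.02159 h⁻¹
f_n = 1 − e^(−nkτ) = 1 − e^(−4 × 0.02159 × 26.0) = 1 − e^(−2.246) = 1 − 0.1059 ≈ 0.894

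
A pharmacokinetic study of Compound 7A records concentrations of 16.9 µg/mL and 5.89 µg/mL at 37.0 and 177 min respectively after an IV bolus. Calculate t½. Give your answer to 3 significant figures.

k = ln(C₁/C₂) / (t₂ − t₁) = ln(16.9/5.89) / (177 − 37.0)
  = 1.054 / 140.0 = 0.007529 min⁻¹
t½ = ln 2 / k = ln 2 / 0.007529 ≈ 92.1 minutes

92.1 minutes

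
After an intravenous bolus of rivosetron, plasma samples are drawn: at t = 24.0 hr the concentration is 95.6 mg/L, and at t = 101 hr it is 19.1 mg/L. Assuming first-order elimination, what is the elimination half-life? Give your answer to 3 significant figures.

33.1 hours

k = ln(C₁/C₂) / (t₂ − t₁) = ln(95.6/19.1) / (101 − 24.0)
  = 1.610 / 77.00 = 0.02092 hr⁻¹
t½ = ln 2 / k = ln 2 / 0.02092 ≈ 33.1 hours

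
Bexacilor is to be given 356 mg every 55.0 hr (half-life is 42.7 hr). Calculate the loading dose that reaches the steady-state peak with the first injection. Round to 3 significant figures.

603 mg

k = ln 2 / 42.7 = 0.01623 hr⁻¹
Accumulation ratio R = 1 / (1 − e^(−kτ)) = 1 / (1 − e^(−0.01623×55.0)) = 1 / (1 − 0.4095) = 1.693
Loading dose = maintenance dose × R = 356 × 1.693 ≈ 603 mg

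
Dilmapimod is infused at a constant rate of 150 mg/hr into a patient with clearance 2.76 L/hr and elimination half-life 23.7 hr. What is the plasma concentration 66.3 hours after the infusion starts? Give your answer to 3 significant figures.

Css = rate / CL = 150 / 2.76 = 54.35 mg/L
k = ln 2 / 23.7 = 0.02925 hr⁻¹
C(t) = Css (1 − e^(−kt)) = 54.35 × (1 − e^(−1.939)) = 54.35 × 0.8562 ≈ 46.5 mg/L

46.5 mg/L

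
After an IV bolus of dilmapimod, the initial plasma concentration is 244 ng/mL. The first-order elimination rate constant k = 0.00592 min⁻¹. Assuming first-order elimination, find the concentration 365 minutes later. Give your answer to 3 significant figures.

C(t) = C₀ e^(−kt) = 244 × e^(−0.005920 × 365) = 244 × e^(−2.161) = 244 × 0.1152 ≈ 28.1 ng/mL

28.1 ng/mL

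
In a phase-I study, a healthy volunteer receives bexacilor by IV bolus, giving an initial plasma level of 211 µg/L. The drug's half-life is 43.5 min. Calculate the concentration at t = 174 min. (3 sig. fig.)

13.2 µg/L

k = ln 2 / 43.5 = 0.01593 min⁻¹
174 min is 4.000 half-lives, so C = 211 × (1/2)^4.000 = 211 × 0.06250 ≈ 13.2 µg/L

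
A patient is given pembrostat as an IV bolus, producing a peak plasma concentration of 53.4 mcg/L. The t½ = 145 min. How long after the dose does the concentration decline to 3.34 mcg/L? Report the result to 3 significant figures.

580 minutes

k = ln 2 / 145 = 0.004780 min⁻¹
C(t) = C₀ e^(−kt)  ⇒  t = ln(C₀/C) / k
t = ln(53.4/3.34) / 0.004780 = 2.772 / 0.004780 ≈ 580 minutes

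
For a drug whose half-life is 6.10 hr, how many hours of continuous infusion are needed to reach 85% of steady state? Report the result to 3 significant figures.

16.7 hours

k = ln 2 / 6.10 = 0.1136 hr⁻¹
f = 1 − e^(−kt)  ⇒  t = −ln(1 − f) / k
t = −ln(1 − 0.85) / 0.1136 = 1.897 / 0.1136 ≈ 16.7 hours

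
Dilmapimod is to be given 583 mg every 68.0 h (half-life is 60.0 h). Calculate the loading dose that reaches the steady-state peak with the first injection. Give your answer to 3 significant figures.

k = ln 2 / 60.0 = 0.01155 h⁻¹
Accumulation ratio R = 1 / (1 − e^(−kτ)) = 1 / (1 − e^(−0.01155×68.0)) = 1 / (1 − 0.4559) = 1.838
Loading dose = maintenance dose × R = 583 × 1.838 ≈ 1070 mg

1070 mg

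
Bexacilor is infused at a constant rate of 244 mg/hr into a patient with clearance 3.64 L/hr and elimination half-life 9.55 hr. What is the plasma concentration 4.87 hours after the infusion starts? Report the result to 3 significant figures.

Css = rate / CL = 244 / 3.64 = 67.03 mg/L
k = ln 2 / 9.55 = 0.07258 hr⁻¹
C(t) = Css (1 − e^(−kt)) = 67.03 × (1 − e^(−0.3535)) = 67.03 × 0.2978 ≈ 20.0 mg/L

20.0 mg/L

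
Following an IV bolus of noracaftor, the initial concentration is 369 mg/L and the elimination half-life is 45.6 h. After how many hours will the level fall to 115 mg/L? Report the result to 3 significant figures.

76.7 hours

k = ln 2 / 45.6 = 0.01520 h⁻¹
C(t) = C₀ e^(−kt)  ⇒  t = ln(C₀/C) / k
t = ln(369/115) / 0.01520 = 1.166 / 0.01520 ≈ 76.7 hours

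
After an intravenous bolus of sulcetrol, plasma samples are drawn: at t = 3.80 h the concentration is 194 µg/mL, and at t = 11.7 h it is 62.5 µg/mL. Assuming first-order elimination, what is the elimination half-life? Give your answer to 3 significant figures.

k = ln(C₁/C₂) / (t₂ − t₁) = ln(194/62.5) / (11.7 − 3.80)
  = 1.133 / 7.900 = 0.1434 h⁻¹
t½ = ln 2 / k = ln 2 / 0.1434 ≈ 4.83 hours

4.83 hours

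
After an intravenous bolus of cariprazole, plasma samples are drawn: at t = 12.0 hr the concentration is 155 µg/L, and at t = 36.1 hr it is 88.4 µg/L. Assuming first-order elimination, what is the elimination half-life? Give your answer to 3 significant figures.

29.7 hours

k = ln(C₁/C₂) / (t₂ − t₁) = ln(155/88.4) / (36.1 − 12.0)
  = 0.5616 / 24.10 = 0.02330 hr⁻¹
t½ = ln 2 / k = ln 2 / 0.02330 ≈ 29.7 hours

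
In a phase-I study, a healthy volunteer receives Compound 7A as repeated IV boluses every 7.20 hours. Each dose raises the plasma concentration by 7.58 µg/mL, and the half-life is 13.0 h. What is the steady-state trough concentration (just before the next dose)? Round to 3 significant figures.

k = ln 2 / 13.0 = 0.05332 h⁻¹
Fraction remaining after one interval: e^(−kτ) = e^(−0.05332 × 7.20) = 0.6812
R = 1 / (1 − 0.6812) = 3.137
Css,max = 7.58 × 3.137 = 23.78 µg/mL
Css,min = Css,max × e^(−kτ) = 23.78 × 0.6812 ≈ 16.2 µg/mL

16.2 µg/mL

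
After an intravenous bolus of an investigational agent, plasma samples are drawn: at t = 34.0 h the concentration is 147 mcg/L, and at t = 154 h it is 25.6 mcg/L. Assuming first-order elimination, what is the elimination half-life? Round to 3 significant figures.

47.6 hours

k = ln(C₁/C₂) / (t₂ − t₁) = ln(147/25.6) / (154 − 34.0)
  = 1.748 / 120.0 = 0.01457 h⁻¹
t½ = ln 2 / k = ln 2 / 0.01457 ≈ 47.6 hours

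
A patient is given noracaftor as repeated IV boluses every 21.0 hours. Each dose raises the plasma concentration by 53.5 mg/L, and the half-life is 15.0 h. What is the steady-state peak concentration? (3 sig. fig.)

86.1 mg/L

k = ln 2 / 15.0 = 0.04621 h⁻¹
Fraction remaining after one interval: e^(−kτ) = e^(−0.04621 × 21.0) = 0.3789
R = 1 / (1 − 0.3789) = 1.610
Css,max = 53.5 × 1.610 ≈ 86.1 mg/L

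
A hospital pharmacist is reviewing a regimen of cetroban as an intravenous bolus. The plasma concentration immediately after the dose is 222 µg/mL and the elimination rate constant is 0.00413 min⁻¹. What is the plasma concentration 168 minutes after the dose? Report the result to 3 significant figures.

C(t) = C₀ e^(−kt) = 222 × e^(−0.004130 × 168) = 222 × e^(−0.6938) = 222 × 0.4997 ≈ 111 µg/mL

111 µg/mL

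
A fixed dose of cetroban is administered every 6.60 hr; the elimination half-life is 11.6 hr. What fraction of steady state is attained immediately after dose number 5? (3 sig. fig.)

0.861

k = ln 2 / 11.6 = 0.05975 hr⁻¹
f_n = 1 − e^(−nkτ) = 1 − e^(−5 × 0.05975 × 6.60) = 1 − e^(−1.972) = 1 − 0.1392 ≈ 0.861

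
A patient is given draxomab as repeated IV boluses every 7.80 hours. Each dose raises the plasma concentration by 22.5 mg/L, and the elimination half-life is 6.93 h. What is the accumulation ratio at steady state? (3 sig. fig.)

1.85

k = ln 2 / 6.93 = 0.1000 h⁻¹
Fraction remaining after one interval: e^(−kτ) = e^(−0.1000 × 7.80) = 0.4583
R = 1 / (1 − 0.4583) = 1 / 0.5417 ≈ 1.85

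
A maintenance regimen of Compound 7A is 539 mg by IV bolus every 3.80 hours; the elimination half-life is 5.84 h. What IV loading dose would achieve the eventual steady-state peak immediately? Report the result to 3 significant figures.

k = ln 2 / 5.84 = 0.1187 h⁻¹
Accumulation ratio R = 1 / (1 − e^(−kτ)) = 1 / (1 − e^(−0.1187×3.80)) = 1 / (1 − 0.6370) = 2.755
Loading dose = maintenance dose × R = 539 × 2.755 ≈ 1480 mg

1480 mg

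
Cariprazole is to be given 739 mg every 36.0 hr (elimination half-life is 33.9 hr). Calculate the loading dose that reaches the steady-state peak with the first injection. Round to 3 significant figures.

1420 mg

k = ln 2 / 33.9 = 0.02045 hr⁻¹
Accumulation ratio R = 1 / (1 − e^(−kτ)) = 1 / (1 − e^(−0.02045×36.0)) = 1 / (1 − 0.4790) = 1.919
Loading dose = maintenance dose × R = 739 × 1.919 ≈ 1420 mg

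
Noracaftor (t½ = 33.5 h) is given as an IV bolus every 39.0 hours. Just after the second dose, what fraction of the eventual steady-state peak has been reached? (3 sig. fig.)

0.801

k = ln 2 / 33.5 = 0.02069 h⁻¹
f_n = 1 − e^(−nkτ) = 1 − e^(−2 × 0.02069 × 39.0) = 1 − e^(−1.614) = 1 − 0.1991 ≈ 0.801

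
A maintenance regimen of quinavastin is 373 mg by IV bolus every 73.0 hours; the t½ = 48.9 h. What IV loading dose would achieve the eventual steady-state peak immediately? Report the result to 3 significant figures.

k = ln 2 / 48.9 = 0.01417 h⁻¹
Accumulation ratio R = 1 / (1 − e^(−kτ)) = 1 / (1 − e^(−0.01417×73.0)) = 1 / (1 − 0.3553) = 1.551
Loading dose = maintenance dose × R = 373 × 1.551 ≈ 579 mg

579 mg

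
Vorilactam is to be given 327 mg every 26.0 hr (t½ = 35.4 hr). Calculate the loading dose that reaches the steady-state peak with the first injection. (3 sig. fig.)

k = ln 2 / 35.4 = 0.01958 hr⁻¹
Accumulation ratio R = 1 / (1 − e^(−kτ)) = 1 / (1 − e^(−0.01958×26.0)) = 1 / (1 − 0.6010) = 2.507
Loading dose = maintenance dose × R = 327 × 2.507 ≈ 820 mg

820 mg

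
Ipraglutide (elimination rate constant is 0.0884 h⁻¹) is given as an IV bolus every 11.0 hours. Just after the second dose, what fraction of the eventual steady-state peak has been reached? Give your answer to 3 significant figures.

f_n = 1 − e^(−nkτ) = 1 − e^(−2 × 0.08840 × 11.0) = 1 − e^(−1.945) = 1 − 0.1430 ≈ 0.857

0.857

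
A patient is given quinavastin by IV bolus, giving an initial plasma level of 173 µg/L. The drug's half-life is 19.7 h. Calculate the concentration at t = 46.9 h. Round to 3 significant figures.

k = ln 2 / 19.7 = 0.03519 h⁻¹
C(t) = C₀ e^(−kt) = 173 × e^(−0.03519 × 46.9) = 173 × e^(−1.650) = 173 × 0.1920 ≈ 33.2 µg/L

33.2 µg/L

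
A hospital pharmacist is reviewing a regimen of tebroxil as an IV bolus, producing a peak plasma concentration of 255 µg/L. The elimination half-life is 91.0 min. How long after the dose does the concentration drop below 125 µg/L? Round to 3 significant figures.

k = ln 2 / 91.0 = 0.007617 min⁻¹
C(t) = C₀ e^(−kt)  ⇒  t = ln(C₀/C) / k
t = ln(255/125) / 0.007617 = 0.7129 / 0.007617 ≈ 93.6 minutes

93.6 minutes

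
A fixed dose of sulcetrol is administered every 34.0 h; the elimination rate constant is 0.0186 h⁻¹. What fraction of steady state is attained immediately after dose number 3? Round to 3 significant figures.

0.850

f_n = 1 − e^(−nkτ) = 1 − e^(−3 × 0.01860 × 34.0) = 1 − e^(−1.897) = 1 − 0.1500 ≈ 0.850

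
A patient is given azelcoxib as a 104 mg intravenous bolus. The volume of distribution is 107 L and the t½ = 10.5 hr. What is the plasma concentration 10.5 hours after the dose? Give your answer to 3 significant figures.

C₀ = dose / V = 104 / 107 = 0.9720 µg/mL
k = ln 2 / 10.5 = 0.06601 hr⁻¹
C(t) = C₀ e^(−kt) = 0.9720 × e^(−0.06601 × 10.5) = 0.9720 × e^(−0.6931) = 0.9720 × 0.5000 ≈ 0.486 µg/mL

0.486 µg/mL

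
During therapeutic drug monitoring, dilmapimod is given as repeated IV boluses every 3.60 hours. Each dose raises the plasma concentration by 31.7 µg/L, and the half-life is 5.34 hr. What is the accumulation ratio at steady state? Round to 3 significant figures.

2.68

k = ln 2 / 5.34 = 0.1298 hr⁻¹
Fraction remaining after one interval: e^(−kτ) = e^(−0.1298 × 3.60) = 0.6267
R = 1 / (1 − 0.6267) = 1 / 0.3733 ≈ 2.68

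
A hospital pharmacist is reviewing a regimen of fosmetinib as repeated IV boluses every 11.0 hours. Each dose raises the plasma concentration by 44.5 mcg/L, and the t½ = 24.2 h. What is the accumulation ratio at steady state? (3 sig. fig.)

k = ln 2 / 24.2 = 0.02864 h⁻¹
Fraction remaining after one interval: e^(−kτ) = e^(−0.02864 × 11.0) = 0.7297
R = 1 / (1 − 0.7297) = 1 / 0.2703 ≈ 3.70

3.70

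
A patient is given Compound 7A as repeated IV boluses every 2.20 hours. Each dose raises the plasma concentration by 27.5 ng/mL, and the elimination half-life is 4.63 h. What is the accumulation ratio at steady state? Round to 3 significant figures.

k = ln 2 / 4.63 = 0.1497 h⁻¹
Fraction remaining after one interval: e^(−kτ) = e^(−0.1497 × 2.20) = 0.7194
R = 1 / (1 − 0.7194) = 1 / 0.2806 ≈ 3.56

3.56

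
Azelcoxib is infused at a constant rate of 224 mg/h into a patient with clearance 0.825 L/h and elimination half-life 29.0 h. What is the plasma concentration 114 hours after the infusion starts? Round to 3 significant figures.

254 mg/L

Css = rate / CL = 224 / 0.825 = 271.5 mg/L
k = ln 2 / 29.0 = 0.02390 h⁻¹
C(t) = Css (1 − e^(−kt)) = 271.5 × (1 − e^(−2.725)) = 271.5 × 0.9344 ≈ 254 mg/L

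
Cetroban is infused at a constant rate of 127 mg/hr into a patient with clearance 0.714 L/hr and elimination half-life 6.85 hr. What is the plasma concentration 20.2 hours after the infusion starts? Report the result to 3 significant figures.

155 µg/mL

Css = rate / CL = 127 / 0.714 = 177.9 µg/mL
k = ln 2 / 6.85 = 0.1012 hr⁻¹
C(t) = Css (1 − e^(−kt)) = 177.9 × (1 − e^(−2.044)) = 177.9 × 0.8705 ≈ 155 µg/mL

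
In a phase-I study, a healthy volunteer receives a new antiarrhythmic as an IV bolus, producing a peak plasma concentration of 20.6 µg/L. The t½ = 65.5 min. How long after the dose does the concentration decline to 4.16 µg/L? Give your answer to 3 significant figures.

k = ln 2 / 65.5 = 0.01058 min⁻¹
C(t) = C₀ e^(−kt)  ⇒  t = ln(C₀/C) / k
t = ln(20.6/4.16) / 0.01058 = 1.600 / 0.01058 ≈ 151 minutes

151 minutes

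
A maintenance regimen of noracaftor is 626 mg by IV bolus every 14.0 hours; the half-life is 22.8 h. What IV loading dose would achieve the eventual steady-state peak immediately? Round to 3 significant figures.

1810 mg

k = ln 2 / 22.8 = 0.03040 h⁻¹
Accumulation ratio R = 1 / (1 − e^(−kτ)) = 1 / (1 − e^(−0.03040×14.0)) = 1 / (1 − 0.6534) = 2.885
Loading dose = maintenance dose × R = 626 × 2.885 ≈ 1810 mg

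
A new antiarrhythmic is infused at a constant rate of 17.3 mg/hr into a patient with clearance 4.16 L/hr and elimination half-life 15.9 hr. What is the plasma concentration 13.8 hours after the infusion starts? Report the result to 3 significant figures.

Css = rate / CL = 17.3 / 4.16 = 4.159 µg/mL
k = ln 2 / 15.9 = 0.04359 hr⁻¹
C(t) = Css (1 − e^(−kt)) = 4.159 × (1 − e^(−0.6016)) = 4.159 × 0.4521 ≈ 1.88 µg/mL

1.88 µg/mL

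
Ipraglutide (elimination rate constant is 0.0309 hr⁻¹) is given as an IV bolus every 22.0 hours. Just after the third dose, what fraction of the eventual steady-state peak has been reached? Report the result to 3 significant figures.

0.870

f_n = 1 − e^(−nkτ) = 1 − e^(−3 × 0.03090 × 22.0) = 1 − e^(−2.039) = 1 − 0.1301 ≈ 0.870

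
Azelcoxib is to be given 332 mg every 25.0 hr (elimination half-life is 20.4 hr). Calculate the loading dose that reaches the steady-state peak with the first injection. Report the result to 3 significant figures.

k = ln 2 / 20.4 = 0.03398 hr⁻¹
Accumulation ratio R = 1 / (1 − e^(−kτ)) = 1 / (1 − e^(−0.03398×25.0)) = 1 / (1 − 0.4277) = 1.747
Loading dose = maintenance dose × R = 332 × 1.747 ≈ 580 mg

580 mg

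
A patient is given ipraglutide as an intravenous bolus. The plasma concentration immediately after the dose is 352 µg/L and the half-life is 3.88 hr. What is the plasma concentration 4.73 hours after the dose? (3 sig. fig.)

151 µg/L

k = ln 2 / 3.88 = 0.1786 hr⁻¹
C(t) = C₀ e^(−kt) = 352 × e^(−0.1786 × 4.73) = 352 × e^(−0.8450) = 352 × 0.4296 ≈ 151 µg/L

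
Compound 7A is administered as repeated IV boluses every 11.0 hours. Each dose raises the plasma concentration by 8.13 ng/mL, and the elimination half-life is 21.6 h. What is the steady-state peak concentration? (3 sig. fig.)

27.3 ng/mL

k = ln 2 / 21.6 = 0.03209 h⁻¹
Fraction remaining after one interval: e^(−kτ) = e^(−0.03209 × 11.0) = 0.7026
R = 1 / (1 − 0.7026) = 3.362
Css,max = 8.13 × 3.362 ≈ 27.3 ng/mL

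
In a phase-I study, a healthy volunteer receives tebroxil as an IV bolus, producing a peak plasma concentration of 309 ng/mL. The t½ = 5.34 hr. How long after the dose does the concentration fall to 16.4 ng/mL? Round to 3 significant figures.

k = ln 2 / 5.34 = 0.1298 hr⁻¹
C(t) = C₀ e^(−kt)  ⇒  t = ln(C₀/C) / k
t = ln(309/16.4) / 0.1298 = 2.936 / 0.1298 ≈ 22.6 hours

22.6 hours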